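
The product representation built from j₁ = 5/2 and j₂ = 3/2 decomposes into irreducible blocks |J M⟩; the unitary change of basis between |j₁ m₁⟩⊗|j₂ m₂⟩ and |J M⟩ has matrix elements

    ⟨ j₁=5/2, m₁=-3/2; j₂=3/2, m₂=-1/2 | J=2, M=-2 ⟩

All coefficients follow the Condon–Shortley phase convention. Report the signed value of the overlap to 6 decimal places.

-0.617213  (= −√(8/21))

triangle: 2!·3!·1!/7! = 12/5040
(j±m)!: 1!·4!·1!·2!·0!·4! = 1152
prefactor² = (2J+1)·Δ·N² = 96/7
  k=1: −1/(1!·1!·3!·0!·0!·1!) = -1/6
Σ = -1/6  ⇒  CG² = 96/7·(-1/6)² = 8/21
CG = −√(8/21) = -0.617213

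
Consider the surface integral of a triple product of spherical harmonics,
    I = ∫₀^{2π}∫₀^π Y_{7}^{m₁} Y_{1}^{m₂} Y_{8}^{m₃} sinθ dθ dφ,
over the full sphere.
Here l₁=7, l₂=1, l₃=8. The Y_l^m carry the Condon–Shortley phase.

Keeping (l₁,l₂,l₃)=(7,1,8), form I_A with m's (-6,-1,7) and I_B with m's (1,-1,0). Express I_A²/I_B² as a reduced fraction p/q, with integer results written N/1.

Shared (l₁,l₂,l₃)=(7,1,8): N and (l;000)² cancel in I_A²/I_B².
A: Δ = 0!·14!·2!/17! = 1/2040; Racah Σ t=0..0: t=0:+1/12454041600 = 1/12454041600; ⇒ 3j(7 1 8; -6 -1 7)² = 7/136, sgn -1
B: Δ = 0!·14!·2!/17! = 1/2040; Racah Σ t=0..0: t=0:+1/58060800 = 1/58060800; ⇒ 3j(7 1 8; 1 -1 0)² = 7/510, sgn +1
I_A²/I_B² = (7/136)/(7/510) = 15/4

15/4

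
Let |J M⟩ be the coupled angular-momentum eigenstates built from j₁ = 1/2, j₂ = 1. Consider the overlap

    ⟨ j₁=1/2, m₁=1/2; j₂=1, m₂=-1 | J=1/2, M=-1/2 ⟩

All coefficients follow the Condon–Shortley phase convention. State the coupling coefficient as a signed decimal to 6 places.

+√(2/3) ≈ +0.816497

triangle: 1!·0!·1!/3! = 1/6
(j±m)!: 1!·0!·0!·2!·0!·1! = 2
prefactor² = (2J+1)·Δ·N² = 2/3
  k=0: +1/(0!·1!·0!·0!·0!·1!) = 1
Σ = 1  ⇒  CG² = 2/3·1² = 2/3
CG = +√(2/3) = +0.816497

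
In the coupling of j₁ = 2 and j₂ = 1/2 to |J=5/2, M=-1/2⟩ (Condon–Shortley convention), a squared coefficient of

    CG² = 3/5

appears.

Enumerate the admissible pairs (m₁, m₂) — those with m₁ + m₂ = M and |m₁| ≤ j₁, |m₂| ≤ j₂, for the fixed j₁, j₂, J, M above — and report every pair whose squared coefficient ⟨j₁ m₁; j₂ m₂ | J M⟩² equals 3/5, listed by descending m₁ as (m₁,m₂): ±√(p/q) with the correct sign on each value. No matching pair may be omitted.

(0,-1/2): +√(3/5)

Admissible pairs with m₁+m₂ = M = -1/2: (-1,1/2), (0,-1/2)
  (m₁,m₂)=(0,-1/2): CG² = 3/5, CG = +√(3/5)   ← matches the target
  (m₁,m₂)=(-1,1/2): CG² = 2/5, CG = +√(2/5)
Pairs with CG² = 3/5: (0,-1/2): +√(3/5)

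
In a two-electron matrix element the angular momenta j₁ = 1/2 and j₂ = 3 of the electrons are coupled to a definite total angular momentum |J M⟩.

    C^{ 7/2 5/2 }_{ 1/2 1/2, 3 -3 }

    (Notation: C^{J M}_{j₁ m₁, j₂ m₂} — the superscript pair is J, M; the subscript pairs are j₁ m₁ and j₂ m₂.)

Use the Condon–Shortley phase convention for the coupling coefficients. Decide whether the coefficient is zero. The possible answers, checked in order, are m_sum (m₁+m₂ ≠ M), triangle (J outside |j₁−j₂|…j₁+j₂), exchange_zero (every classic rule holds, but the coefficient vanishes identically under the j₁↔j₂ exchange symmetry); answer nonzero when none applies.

m-sum: m₁+m₂ = 1/2+(-3) = -5/2, M = 5/2  ✗ ⇒ coefficient is 0

m_sum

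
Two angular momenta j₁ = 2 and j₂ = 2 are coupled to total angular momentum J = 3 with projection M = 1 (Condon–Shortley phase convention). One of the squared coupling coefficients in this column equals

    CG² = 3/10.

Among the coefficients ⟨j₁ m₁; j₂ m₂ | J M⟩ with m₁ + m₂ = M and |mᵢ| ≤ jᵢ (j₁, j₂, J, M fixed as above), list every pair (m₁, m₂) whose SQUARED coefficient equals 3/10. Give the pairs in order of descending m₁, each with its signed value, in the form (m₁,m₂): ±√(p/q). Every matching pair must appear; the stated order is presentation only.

Admissible pairs with m₁+m₂ = M = 1: (-1,2), (0,1), (1,0), (2,-1)
  (m₁,m₂)=(2,-1): CG² = 3/10, CG = +√(3/10)   ← matches the target
  (m₁,m₂)=(1,0): CG² = 1/5, CG = +√(1/5)
  (m₁,m₂)=(0,1): CG² = 1/5, CG = −√(1/5)
  (m₁,m₂)=(-1,2): CG² = 3/10, CG = −√(3/10)   ← matches the target
Pairs with CG² = 3/10: (2,-1): +√(3/10); (-1,2): −√(3/10)

(2,-1): +√(3/10); (-1,2): −√(3/10)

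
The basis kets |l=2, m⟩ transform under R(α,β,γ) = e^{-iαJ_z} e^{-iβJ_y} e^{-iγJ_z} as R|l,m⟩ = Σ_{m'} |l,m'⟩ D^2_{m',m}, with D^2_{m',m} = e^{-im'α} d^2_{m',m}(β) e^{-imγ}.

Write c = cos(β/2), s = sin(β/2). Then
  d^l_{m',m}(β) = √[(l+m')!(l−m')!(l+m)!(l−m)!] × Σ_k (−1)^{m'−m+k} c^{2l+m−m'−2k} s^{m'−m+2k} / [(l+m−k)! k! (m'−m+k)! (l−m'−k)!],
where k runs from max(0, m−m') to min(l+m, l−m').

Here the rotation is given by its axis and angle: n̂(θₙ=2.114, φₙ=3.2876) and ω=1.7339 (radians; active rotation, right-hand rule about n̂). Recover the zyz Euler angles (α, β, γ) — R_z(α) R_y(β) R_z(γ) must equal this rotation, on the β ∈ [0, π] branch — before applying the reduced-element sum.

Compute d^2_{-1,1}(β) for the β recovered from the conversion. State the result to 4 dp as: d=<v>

d=0.5521

Axis–angle → zyz. n̂ = (sinθₙcosφₙ, sinθₙsinφₙ, cosθₙ) = (-0.846949, -0.124547, -0.516881), ω = 1.7339.
R = I cosω + sinω [n̂]ₓ + (1−cosω) n̂n̂ᵀ gives
  R = [+0.671420, +0.632635, +0.385964; -0.387407, -0.144351, +0.910537; +0.631752, -0.760878, +0.148168]
β = atan2(√(R₁₃²+R₂₃²), R₃₃) = 1.422081; α = atan2(R₂₃, R₁₃) mod 2π = 1.169870; γ = atan2(R₃₂, −R₃₁) mod 2π = 4.019448
d^2_{-1,1}(β=1.4221) via the finite sum:
Half-angle: c=0.757683, s=0.652623. N=√(1·6·6·1)=6.000000
The bounds max(0,m−m')=2 and min(l+m,l−m')=3 give 2 terms
  k=2: (−1)^0·6.0000/(2)·0.7577^2·0.6526^2 = +0.733535
  k=3: (−1)^1·6.0000/(6)·0.7577^0·0.6526^4 = -0.181405
d^2_{-1,1}(1.4221) = +0.733535 -0.181405 = +0.552130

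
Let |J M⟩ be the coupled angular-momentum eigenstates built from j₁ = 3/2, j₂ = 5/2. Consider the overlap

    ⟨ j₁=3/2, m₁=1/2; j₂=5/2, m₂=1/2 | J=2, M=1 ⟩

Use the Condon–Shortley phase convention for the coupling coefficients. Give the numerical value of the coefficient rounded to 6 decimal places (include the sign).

−√(25/84) ≈ -0.545545

√[5·2!1!3!/7! · 2!1!3!2!3!1!] = √(12/7)
  +(−1)^0/∏(0,2,1,3,0,0)! = 1/12  (running 1/12)
  +(−1)^1/∏(1,1,0,2,1,1)! = -1/2  (running -5/12)
⟨..|..⟩ = √(12/7)·(-5/12) = -0.545545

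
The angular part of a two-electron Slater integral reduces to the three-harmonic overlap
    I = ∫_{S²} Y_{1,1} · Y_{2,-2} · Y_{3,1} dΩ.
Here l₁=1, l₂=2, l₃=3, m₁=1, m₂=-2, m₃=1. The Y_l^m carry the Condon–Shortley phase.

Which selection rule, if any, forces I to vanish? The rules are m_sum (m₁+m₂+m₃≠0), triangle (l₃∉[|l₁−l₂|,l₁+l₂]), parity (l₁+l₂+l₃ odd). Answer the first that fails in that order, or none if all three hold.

none

Σmᵢ = 0  ✓
l₃∈[|l₁−l₂|,l₁+l₂]=[1,3], have l₃=3  ✓
Σlᵢ = 6 ⇒ even  ✓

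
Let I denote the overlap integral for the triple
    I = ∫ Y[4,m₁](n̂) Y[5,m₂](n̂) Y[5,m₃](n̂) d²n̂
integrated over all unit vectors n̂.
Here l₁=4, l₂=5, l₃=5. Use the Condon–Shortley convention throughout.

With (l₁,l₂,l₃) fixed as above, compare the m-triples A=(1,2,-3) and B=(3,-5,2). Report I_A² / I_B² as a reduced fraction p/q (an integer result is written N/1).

5/7

Shared (l₁,l₂,l₃)=(4,5,5): N and (l;000)² cancel in I_A²/I_B².
A: Δ = 4!·4!·6!/15! = 1/3153150; Racah Σ t=1..3: t=1:−1/17280 t=2:+1/2880 t=3:−1/6912 = 1/6912; ⇒ 3j(4 5 5; 1 2 -3)² = 5/429, sgn +1
B: Δ = 4!·4!·6!/15! = 1/3153150; Racah Σ t=0..0: t=0:+1/103680 = 1/103680; ⇒ 3j(4 5 5; 3 -5 2)² = 7/429, sgn -1
I_A²/I_B² = (5/429)/(7/429) = 5/7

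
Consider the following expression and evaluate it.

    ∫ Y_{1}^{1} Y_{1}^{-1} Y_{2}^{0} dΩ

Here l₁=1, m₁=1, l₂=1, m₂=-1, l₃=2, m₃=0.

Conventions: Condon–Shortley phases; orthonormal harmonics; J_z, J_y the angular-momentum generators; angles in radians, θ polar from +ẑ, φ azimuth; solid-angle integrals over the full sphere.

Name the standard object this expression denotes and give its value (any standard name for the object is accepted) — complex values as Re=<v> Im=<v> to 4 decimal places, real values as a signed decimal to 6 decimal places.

This is a Gaunt coefficient — the integral of a triple product of spherical harmonics over the sphere.
m-sum 0 ✓  L=4 even ✓  0≤2≤2 ✓
Π(2lᵢ+1) = 3×3×5 = 45
triangle coeff Δ(1,1,2) = 1/30
Σ_t [0,0]: t=0:+1/1 = 1/1
(3j)²=2/15 [(1 1 2; 0 0 0)], sign=+1
Σ_t [0,0]: t=0:+1/4 = 1/4
(3j)²=1/30 [(1 1 2; 1 -1 0)], sign=+1
⇒ 4πI² = 1/5
I = (+1)√(1/5/(4π)) = 0.12615663

Gaunt coefficient, +0.126157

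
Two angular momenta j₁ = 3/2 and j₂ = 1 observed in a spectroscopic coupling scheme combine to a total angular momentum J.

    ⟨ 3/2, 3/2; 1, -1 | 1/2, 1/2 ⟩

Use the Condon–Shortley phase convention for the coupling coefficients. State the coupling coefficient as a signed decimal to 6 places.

j₁+j₂−J=2  J+j₁−j₂=1  J−j₁+j₂=0  j₁+j₂+J+1=4
(j₁±m₁, j₂±m₂, J±M) = (3,0,0,2,1,0)
P² = 2
sum k=0..0:
  [0] +1/2 = 1/2
S = 1/2
C² = P²·S² = 1/2 ; C = +0.707107

+0.707107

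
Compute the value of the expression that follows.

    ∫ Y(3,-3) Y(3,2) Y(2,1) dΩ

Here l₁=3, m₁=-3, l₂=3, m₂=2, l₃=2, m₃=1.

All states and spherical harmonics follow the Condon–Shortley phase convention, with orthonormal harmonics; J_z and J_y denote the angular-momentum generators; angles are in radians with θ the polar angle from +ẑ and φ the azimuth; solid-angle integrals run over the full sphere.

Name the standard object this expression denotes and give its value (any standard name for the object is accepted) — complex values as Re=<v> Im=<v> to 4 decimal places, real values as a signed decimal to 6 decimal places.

This is a Gaunt coefficient — the integral of a triple product of spherical harmonics over the sphere.
Rules hold: Σm=0, L=8 even, 0≤2≤6.
N = 7·7·5 = 245
Δ = 4!·2!·2!/9! = 1/3780
Racah Σ t=1..3: t=1:−1/24 t=2:+1/4 t=3:−1/24 = 1/6
⇒ 3j(3 3 2; 0 0 0)² = 4/105, sgn +1
Racah Σ t=4..4: t=4:+1/48 = 1/48
⇒ 3j(3 3 2; -3 2 1)² = 5/84, sgn -1
4πI² = N·(3j₀)²·(3jₘ)² = 5/9
I = -1·√(0.555556/4π) = -0.21026104

Gaunt coefficient, -0.210261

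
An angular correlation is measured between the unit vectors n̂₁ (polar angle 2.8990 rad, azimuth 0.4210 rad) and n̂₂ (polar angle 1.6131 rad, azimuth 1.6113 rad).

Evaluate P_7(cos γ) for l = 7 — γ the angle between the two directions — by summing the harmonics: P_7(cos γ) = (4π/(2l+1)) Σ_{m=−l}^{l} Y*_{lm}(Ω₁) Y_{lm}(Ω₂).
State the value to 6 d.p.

Term-by-term m-sum for l=7 (normalisation 4π/15 = 0.837758):
  term(m=-7) = -0.00001 - 0.00001j   from Y*(Ω₁)=-0.00002 + 0.00000j, Y(Ω₂)=0.13901 + 0.47708j
  term(m=-6) = 0.00002 - 0.00002j   from Y*(Ω₁)=0.00028 - 0.00020j, Y(Ω₂)=0.07639 - 0.01894j
  term(m=-5) = -0.00111 - 0.00038j   from Y*(Ω₁)=-0.00168 + 0.00284j, Y(Ω₂)=0.07177 + 0.34951j
  term(m=-4) = -0.00010 - 0.00202j   from Y*(Ω₁)=0.00248 - 0.02180j, Y(Ω₂)=0.09085 - 0.01485j
  term(m=-3) = -0.03006 + 0.01376j   from Y*(Ω₁)=0.03149 + 0.09906j, Y(Ω₂)=0.03855 + 0.31569j
  term(m=-2) = -0.02378 - 0.02265j   from Y*(Ω₁)=-0.22366 - 0.25053j, Y(Ω₂)=0.09746 - 0.00791j
  term(m=-1) = -0.07206 + 0.18015j   from Y*(Ω₁)=0.58293 + 0.26102j, Y(Ω₂)=0.01230 + 0.30353j
  term(m=+0) = -0.03580 + 0.00000j   from Y*(Ω₁)=-0.36000 + 0.00000j, Y(Ω₂)=0.09945 + 0.00000j
  term(m=+1) = -0.07206 - 0.18015j   from Y*(Ω₁)=-0.58293 + 0.26102j, Y(Ω₂)=-0.01230 + 0.30353j
  term(m=+2) = -0.02378 + 0.02265j   from Y*(Ω₁)=-0.22366 + 0.25053j, Y(Ω₂)=0.09746 + 0.00791j
  term(m=+3) = -0.03006 - 0.01376j   from Y*(Ω₁)=-0.03149 + 0.09906j, Y(Ω₂)=-0.03855 + 0.31569j
  term(m=+4) = -0.00010 + 0.00202j   from Y*(Ω₁)=0.00248 + 0.02180j, Y(Ω₂)=0.09085 + 0.01485j
  term(m=+5) = -0.00111 + 0.00038j   from Y*(Ω₁)=0.00168 + 0.00284j, Y(Ω₂)=-0.07177 + 0.34951j
  term(m=+6) = 0.00002 + 0.00002j   from Y*(Ω₁)=0.00028 + 0.00020j, Y(Ω₂)=0.07639 + 0.01894j
  term(m=+7) = -0.00001 + 0.00001j   from Y*(Ω₁)=0.00002 + 0.00000j, Y(Ω₂)=-0.13901 + 0.47708j
Accumulated sum -0.28999 - 0.00000j; after 4π/(2l+1) scaling, -0.24295 - 0.00000j ⇒ P_7 = -0.242945

-0.242945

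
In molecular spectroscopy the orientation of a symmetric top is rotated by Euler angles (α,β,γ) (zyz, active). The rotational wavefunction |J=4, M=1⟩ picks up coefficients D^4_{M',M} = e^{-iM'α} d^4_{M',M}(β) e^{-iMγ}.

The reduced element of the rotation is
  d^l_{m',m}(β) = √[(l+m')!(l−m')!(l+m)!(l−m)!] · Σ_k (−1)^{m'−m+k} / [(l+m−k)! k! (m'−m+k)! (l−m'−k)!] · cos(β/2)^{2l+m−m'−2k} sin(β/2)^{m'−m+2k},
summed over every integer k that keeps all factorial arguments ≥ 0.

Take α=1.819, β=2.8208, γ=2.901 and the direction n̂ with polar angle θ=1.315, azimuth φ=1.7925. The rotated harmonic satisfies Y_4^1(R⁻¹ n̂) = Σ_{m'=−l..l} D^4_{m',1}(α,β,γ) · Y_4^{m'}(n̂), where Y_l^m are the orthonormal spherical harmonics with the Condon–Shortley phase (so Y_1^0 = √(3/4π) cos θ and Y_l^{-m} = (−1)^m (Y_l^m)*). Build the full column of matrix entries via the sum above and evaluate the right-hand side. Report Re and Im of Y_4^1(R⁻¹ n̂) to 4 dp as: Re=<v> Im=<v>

Need the full column D^4_{m',1} for m'=−4..4 at α=1.8190, β=2.8208, γ=2.9010.
cos(β/2)=0.159709, sin(β/2)=0.987164
d^4_{-4,1}: single k=5 term ⇒ +0.028578;  D = -0.009460-0.026967i
d^4_{-3,1}: k∈[4..5] ⇒ +0.008173 -0.187356 = -0.179183;  D = +0.149328-0.099033i
d^4_{-2,1}: k∈[3..5] ⇒ +0.001414 -0.081011 +0.619002 = +0.539405;  D = +0.399423+0.362517i
d^4_{-1,1}: k∈[2..5] ⇒ +0.000162 -0.018535 +0.354070 -0.901809 = -0.566113;  D = -0.265826+0.499821i
d^4_{0,1}: k∈[1..4] ⇒ +0.000012 -0.002682 +0.102472 -0.652486 = -0.552684;  D = +0.536765+0.131693i
d^4_{1,1}: k∈[0..3] ⇒ +0.000000 -0.000243 +0.018535 -0.236046 = -0.217753;  D = -0.001657-0.217747i
d^4_{2,1}: k∈[0..2] ⇒ -0.000011 +0.002120 -0.054007 = -0.051898;  D = -0.050209+0.013132i
d^4_{3,1}: k∈[0..1] ⇒ +0.000128 -0.008173 = -0.008045;  D = +0.003885+0.007045i
d^4_{4,1}: single k=0 term ⇒ -0.000748;  D = +0.000546-0.000511i
Y_4^{m'}(θ=1.315,φ=1.7925) and Σ D·Y over m':
  (-0.0095-0.0270i)·(+0.2450-0.3005i)  (+0.1493-0.0990i)·(+0.1770+0.2256i)  (+0.3994+0.3625i)·(+0.1561-0.0741i)  (-0.2658+0.4998i)·(+0.0650+0.2883i)  (+0.5368+0.1317i)·(+0.1294+0.0000i)  (-0.0017-0.2177i)·(-0.0650+0.2883i)  (-0.0502+0.0131i)·(+0.1561+0.0741i)  (+0.0039+0.0070i)·(-0.1770+0.2256i)  (+0.0005-0.0005i)·(+0.2450+0.3005i)
Y_4^1(R⁻¹ n̂) = +0.087730+0.023929i

Re=0.0877 Im=0.0239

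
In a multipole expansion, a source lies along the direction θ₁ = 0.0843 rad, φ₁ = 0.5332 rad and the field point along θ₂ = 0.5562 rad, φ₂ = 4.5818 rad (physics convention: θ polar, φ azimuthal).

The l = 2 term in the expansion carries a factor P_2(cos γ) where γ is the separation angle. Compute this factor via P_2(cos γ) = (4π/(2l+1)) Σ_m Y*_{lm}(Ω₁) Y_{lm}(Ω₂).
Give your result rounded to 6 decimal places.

Summing Y*_{l m}(θ₁,φ₁)·Y_{l m}(θ₂,φ₂) over m ∈ [−2, 2]; prefactor 4π/(2·2+1) = 2.513274:
  [-2]  conj(Y_{2,-2})(Ω₁) = (0.001323, 0.002398) ; Y_{2,-2}(Ω₂) = (-0.104020, -0.027803) ; Δ = (-0.000071, -0.000286)
  [-1]  conj(Y_{2,-1})(Ω₁) = (0.055820, 0.032946) ; Y_{2,-1}(Ω₂) = (-0.045107, 0.343447) ; Δ = (-0.013833, 0.017685)
  [+0]  conj(Y_{2,0})(Ω₁) = (0.624075, -0.000000) ; Y_{2,0}(Ω₂) = (0.367042, 0.000000) ; Δ = (0.229062, 0.000000)
  [+1]  conj(Y_{2,1})(Ω₁) = (-0.055820, 0.032946) ; Y_{2,1}(Ω₂) = (0.045107, 0.343447) ; Δ = (-0.013833, -0.017685)
  [+2]  conj(Y_{2,2})(Ω₁) = (0.001323, -0.002398) ; Y_{2,2}(Ω₂) = (-0.104020, 0.027803) ; Δ = (-0.000071, 0.000286)
Accumulated sum (0.201253, 0.000000); after 4π/(2l+1) scaling, (0.505805, 0.000000) ⇒ P_2 = 0.505805

0.505805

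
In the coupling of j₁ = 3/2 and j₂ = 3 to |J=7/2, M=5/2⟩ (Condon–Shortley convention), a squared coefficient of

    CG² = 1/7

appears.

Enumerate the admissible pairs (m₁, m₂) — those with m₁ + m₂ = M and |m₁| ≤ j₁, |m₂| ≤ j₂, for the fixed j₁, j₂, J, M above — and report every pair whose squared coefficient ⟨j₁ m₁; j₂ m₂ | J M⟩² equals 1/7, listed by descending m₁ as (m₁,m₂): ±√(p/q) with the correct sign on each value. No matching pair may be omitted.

Admissible pairs with m₁+m₂ = M = 5/2: (-1/2,3), (1/2,2), (3/2,1)
  (m₁,m₂)=(3/2,1): CG² = 10/21, CG = +√(10/21)
  (m₁,m₂)=(1/2,2): CG² = 1/7, CG = −√(1/7)   ← matches the target
  (m₁,m₂)=(-1/2,3): CG² = 8/21, CG = −√(8/21)
Pairs with CG² = 1/7: (1/2,2): −√(1/7)

(1/2,2): −√(1/7)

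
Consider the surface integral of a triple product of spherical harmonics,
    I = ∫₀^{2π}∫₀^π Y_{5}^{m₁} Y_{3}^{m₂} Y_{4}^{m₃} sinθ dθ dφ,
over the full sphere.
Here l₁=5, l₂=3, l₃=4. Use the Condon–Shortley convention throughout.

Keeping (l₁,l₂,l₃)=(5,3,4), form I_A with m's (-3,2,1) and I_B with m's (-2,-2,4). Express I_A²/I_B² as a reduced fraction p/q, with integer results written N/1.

Same 5,3,4: normalisation and zero-m 3j drop out of the ratio.
A: Δ: 4! 6! 2! / 13! → 1/180180; sum: t=3:−1/1440 t=4:+1/1152 = 1/5760; 3j²(5 3 4; -3 2 1) = Δ·Π!·Σ² = 1/858  (sign -1)
B: Δ: 4! 6! 2! / 13! → 1/180180; sum: t=1:−1/8640 = -1/8640; 3j²(5 3 4; -2 -2 4) = Δ·Π!·Σ² = 14/1287  (sign -1)
I_A²/I_B² = (1/858)/(14/1287) = 3/28

3/28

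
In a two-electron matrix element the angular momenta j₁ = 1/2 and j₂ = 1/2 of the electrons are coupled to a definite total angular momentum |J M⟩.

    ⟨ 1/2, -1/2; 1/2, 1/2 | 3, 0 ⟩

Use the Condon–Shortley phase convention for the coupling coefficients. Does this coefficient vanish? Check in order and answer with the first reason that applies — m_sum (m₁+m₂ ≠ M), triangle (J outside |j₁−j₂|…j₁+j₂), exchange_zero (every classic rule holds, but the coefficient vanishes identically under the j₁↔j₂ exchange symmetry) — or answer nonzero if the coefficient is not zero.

m-sum: m₁+m₂ = -1/2+1/2 = 0, M = 0  ✓
triangle: need |j₁−j₂| ≤ J ≤ j₁+j₂, i.e. J ∈ [0, 1]; J = 3 is outside ✗ ⇒ coefficient is 0

triangle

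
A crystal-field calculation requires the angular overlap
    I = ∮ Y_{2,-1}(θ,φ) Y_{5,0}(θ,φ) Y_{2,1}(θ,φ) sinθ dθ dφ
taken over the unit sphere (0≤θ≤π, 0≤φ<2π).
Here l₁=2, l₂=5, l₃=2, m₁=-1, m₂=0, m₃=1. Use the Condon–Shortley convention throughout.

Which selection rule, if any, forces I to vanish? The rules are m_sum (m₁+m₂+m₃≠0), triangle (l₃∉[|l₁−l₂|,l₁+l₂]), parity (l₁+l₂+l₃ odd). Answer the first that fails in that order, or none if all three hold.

Σmᵢ = 0  ✓
l₃∈[|l₁−l₂|,l₁+l₂]=[3,7] required, l₃=2 fails  ✗
Σlᵢ = 9 ⇒ odd

triangle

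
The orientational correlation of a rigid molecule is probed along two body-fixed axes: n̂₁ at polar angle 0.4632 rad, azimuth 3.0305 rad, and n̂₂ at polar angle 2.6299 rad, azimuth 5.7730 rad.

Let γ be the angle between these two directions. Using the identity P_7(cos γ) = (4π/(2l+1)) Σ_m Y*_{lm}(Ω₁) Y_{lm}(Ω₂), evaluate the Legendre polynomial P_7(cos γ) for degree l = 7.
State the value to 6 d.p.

Expand P_7 via completeness: Σ_{m} conj(Y_{7,m}) at Ω₁ times Y_{7,m} at Ω₂ —
  m=-7: Y*=(-0.001267, 0.001247)  Y=(-0.003068, -0.001406)  product (0.000006, -0.000002)
  m=-6: Y*=(0.010468, -0.008235)  Y=(0.022411, -0.001808)  product (0.000220, -0.000203)
  m=-5: Y*=(-0.052215, 0.032407)  Y=(-0.076202, 0.051095)  product (0.002323, -0.005137)
  m=-4: Y*=(0.174942, -0.083295)  Y=(0.114649, -0.225733)  product (0.001254, -0.049040)
  m=-3: Y*=(-0.389614, 0.134881)  Y=(0.018535, 0.460362)  product (-0.069316, -0.176863)
  m=-2: Y*=(0.505968, -0.114306)  Y=(-0.239895, -0.390906)  product (-0.166062, -0.170364)
  m=-1: Y*=(-0.167566, 0.018692)  Y=(0.001061, 0.000593)  product (-0.000189, -0.000080)
  m=+0: Y*=(-0.419147, -0.000000)  Y=(0.449804, 0.000000)  product (-0.188534, -0.000000)
  m=+1: Y*=(0.167566, 0.018692)  Y=(-0.001061, 0.000593)  product (-0.000189, 0.000080)
  m=+2: Y*=(0.505968, 0.114306)  Y=(-0.239895, 0.390906)  product (-0.166062, 0.170364)
  m=+3: Y*=(0.389614, 0.134881)  Y=(-0.018535, 0.460362)  product (-0.069316, 0.176863)
  m=+4: Y*=(0.174942, 0.083295)  Y=(0.114649, 0.225733)  product (0.001254, 0.049040)
  m=+5: Y*=(0.052215, 0.032407)  Y=(0.076202, 0.051095)  product (0.002323, 0.005137)
  m=+6: Y*=(0.010468, 0.008235)  Y=(0.022411, 0.001808)  product (0.000220, 0.000203)
  m=+7: Y*=(0.001267, 0.001247)  Y=(0.003068, -0.001406)  product (0.000006, 0.000002)
Σ over m = (-0.652062, 0.000000); ×(4π/15) → (-0.546270, 0.000000). Real part: -0.546270

-0.546270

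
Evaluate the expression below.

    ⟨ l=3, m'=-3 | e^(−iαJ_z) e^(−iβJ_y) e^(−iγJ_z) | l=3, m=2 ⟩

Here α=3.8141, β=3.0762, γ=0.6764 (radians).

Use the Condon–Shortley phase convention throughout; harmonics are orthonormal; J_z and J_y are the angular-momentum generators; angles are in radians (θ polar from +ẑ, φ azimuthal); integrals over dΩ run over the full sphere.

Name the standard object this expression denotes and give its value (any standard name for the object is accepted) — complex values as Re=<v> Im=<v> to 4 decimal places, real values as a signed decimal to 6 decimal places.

Wigner D-matrix element, Re=-0.0629 Im=-0.0493

This is a Wigner D-matrix element — the rotation-matrix element ⟨l m'| R(α,β,γ) |l m⟩ in the angular-momentum basis.
First d^3_{-3,2}(β=3.0762), then the phase factors e^{-i(-3)α} and e^{-i(2)γ}:
With c≡cos(β/2)=0.032691 and s≡sin(β/2)=0.999466, N=[1·720·120·1]^{1/2}=293.938769
Admissible k: 5..5 (factorial args all ≥0)
  k=5: (−1)^0·293.9388/(120)·0.0327^1·0.9995^5 = +0.079861
d^3_{-3,2}(3.0762) = +0.079861
Attach z-rotation phases: D = e^{-i(-3)(3.8141)}·(+0.079861)·e^{-i(2)(0.6764)} = -0.062858-0.049262i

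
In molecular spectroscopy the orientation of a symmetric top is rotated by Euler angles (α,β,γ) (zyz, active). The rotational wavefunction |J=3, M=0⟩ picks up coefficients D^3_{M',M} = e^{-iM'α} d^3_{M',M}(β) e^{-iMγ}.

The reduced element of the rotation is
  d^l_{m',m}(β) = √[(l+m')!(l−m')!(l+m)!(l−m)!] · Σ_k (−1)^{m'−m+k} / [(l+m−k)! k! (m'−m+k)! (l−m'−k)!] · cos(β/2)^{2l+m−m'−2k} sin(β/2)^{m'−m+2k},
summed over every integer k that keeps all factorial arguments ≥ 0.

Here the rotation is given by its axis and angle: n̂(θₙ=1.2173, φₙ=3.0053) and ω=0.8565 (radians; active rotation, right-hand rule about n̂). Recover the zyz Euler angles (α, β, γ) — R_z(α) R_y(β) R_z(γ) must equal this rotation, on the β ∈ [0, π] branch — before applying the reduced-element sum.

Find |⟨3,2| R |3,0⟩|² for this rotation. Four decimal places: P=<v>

P=0.2412

Axis–angle → zyz. n̂ = (sinθₙcosφₙ, sinθₙsinφₙ, cosθₙ) = (-0.929468, +0.127470, +0.346180), ω = 0.8565.
R = I cosω + sinω [n̂]ₓ + (1−cosω) n̂n̂ᵀ gives
  R = [+0.953061, -0.302423, -0.014670; +0.220693, +0.660690, +0.717484; -0.207291, -0.687043, +0.696421]
β = atan2(√(R₁₃²+R₂₃²), R₃₃) = 0.800399; α = atan2(R₂₃, R₁₃) mod 2π = 1.591240; γ = atan2(R₃₂, −R₃₁) mod 2π = 5.005418
Split into d^3_{2,0}(β=0.8004) × two z-phases.
With c≡cos(β/2)=0.920983 and s≡sin(β/2)=0.389602, N=[120·1·6·6]^{1/2}=65.726707
k: max(0,(0)−(2))=0 … min(3+(0),3−(2))=1
  k=0: (−1)^2·65.7267/(12)·0.9210^4·0.3896^2 = +0.598150
  k=1: (−1)^3·65.7267/(12)·0.9210^2·0.3896^4 = -0.107041
d^3_{2,0}(0.8004) = +0.598150 -0.107041 = +0.491109
|D^3_{2,0}|² = |d^3_{2,0}(β)|² = (+0.491109)² = 0.241188 (the z-rotation phases have unit modulus)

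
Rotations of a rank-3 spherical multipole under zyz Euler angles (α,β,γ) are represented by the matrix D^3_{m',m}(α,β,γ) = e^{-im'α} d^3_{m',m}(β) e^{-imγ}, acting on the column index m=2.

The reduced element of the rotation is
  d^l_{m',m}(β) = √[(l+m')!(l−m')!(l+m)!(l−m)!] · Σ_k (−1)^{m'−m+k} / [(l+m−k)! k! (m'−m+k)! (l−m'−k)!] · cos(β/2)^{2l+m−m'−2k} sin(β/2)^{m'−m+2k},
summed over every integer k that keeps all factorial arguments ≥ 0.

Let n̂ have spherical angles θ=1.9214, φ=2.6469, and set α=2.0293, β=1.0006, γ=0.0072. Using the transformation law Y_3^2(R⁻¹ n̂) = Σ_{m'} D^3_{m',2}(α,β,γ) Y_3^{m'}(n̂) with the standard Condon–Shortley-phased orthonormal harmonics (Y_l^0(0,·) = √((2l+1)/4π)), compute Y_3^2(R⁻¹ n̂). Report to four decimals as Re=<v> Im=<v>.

Need the full column D^3_{m',2} for m'=−3..3 at α=2.0293, β=1.0006, γ=0.0072.
cos(β/2)=0.877439, sin(β/2)=0.479689
d^3_{-3,2}: single k=5 term ⇒ +0.054587;  D = +0.053391-0.011362i
d^3_{-2,2}: k∈[4..5] ⇒ +0.203818 -0.012183 = +0.191635;  D = -0.118730-0.150423i
d^3_{-1,2}: k∈[3..4] ⇒ +0.471584 -0.070472 = +0.401112;  D = -0.172337+0.362203i
d^3_{0,2}: k∈[2..3] ⇒ +0.747045 -0.223271 = +0.523774;  D = +0.523720-0.007542i
d^3_{1,2}: k∈[1..2] ⇒ +0.788939 -0.471584 = +0.317355;  D = -0.144547-0.282525i
d^3_{2,2}: k∈[0..1] ⇒ +0.456353 -0.681956 = -0.225603;  D = +0.134619-0.181038i
d^3_{3,2}: single k=0 term ⇒ -0.611110;  D = -0.601139-0.109939i
Y_3^{m'}(θ=1.9214,φ=2.6469) and Σ D·Y over m':
  (+0.0534-0.0114i)·(-0.0299-0.3443i)  (-0.1187-0.1504i)·(-0.1700-0.2587i)  (-0.1723+0.3622i)·(+0.1096+0.0591i)  (+0.5237-0.0075i)·(+0.3089+0.0000i)  (-0.1445-0.2825i)·(-0.1096+0.0591i)  (+0.1346-0.1810i)·(-0.1700+0.2587i)  (-0.6011-0.1099i)·(+0.0299-0.3443i)
Y_3^2(R⁻¹ n̂) = +0.097893+0.357142i

Re=0.0979 Im=0.3571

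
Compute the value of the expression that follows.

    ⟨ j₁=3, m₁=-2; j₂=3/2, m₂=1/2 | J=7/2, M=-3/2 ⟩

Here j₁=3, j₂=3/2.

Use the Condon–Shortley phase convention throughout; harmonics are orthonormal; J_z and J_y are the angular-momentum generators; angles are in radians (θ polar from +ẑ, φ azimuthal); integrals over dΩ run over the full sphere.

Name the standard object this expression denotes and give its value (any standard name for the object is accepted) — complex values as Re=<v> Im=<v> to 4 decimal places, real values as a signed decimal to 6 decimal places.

This is a Clebsch–Gordan (vector-coupling) coefficient.
√[8·1!5!2!/9! · 1!5!2!1!2!5!] = √(6400/21)
  +(−1)^0/∏(0,1,5,2,0,0)! = 1/240  (running 1/240)
  +(−1)^1/∏(1,0,4,1,1,1)! = -1/24  (running -3/80)
⟨..|..⟩ = √(6400/21)·(-3/80) = -0.654654

Clebsch–Gordan coefficient, −√(3/7) ≈ -0.654654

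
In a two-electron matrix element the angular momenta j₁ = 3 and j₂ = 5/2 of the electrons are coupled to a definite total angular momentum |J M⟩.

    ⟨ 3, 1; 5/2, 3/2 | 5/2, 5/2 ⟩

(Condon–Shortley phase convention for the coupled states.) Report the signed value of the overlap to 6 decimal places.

√[6·3!3!2!/9! · 4!2!4!1!5!0!] = √(1152/7)
  +(−1)^2/∏(2,1,0,2,3,0)! = 1/24  (running 1/24)
⟨..|..⟩ = √(1152/7)·(1/24) = +0.534522

+0.534522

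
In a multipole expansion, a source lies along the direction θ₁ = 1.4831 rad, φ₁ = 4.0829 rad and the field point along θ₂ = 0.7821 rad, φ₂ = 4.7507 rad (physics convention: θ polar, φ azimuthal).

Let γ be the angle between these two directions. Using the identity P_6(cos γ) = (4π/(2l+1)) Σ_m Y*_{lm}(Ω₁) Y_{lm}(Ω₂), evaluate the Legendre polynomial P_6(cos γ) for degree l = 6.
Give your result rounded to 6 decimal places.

0.138609

Term-by-term m-sum for l=6 (normalisation 4π/13 = 0.966644):
  term(m=-6) = -0.018122+0.021272i   from Y*(Ω₁)=+0.379940-0.280140i, Y(Ω₂)=-0.057641+0.013488i
  term(m=-5) = -0.029102+0.005821i   from Y*(Ω₁)=+0.000841+0.143771i, Y(Ω₂)=+0.039301+0.202651i
  term(m=-4) = +0.114496+0.058217i   from Y*(Ω₁)=+0.261130+0.187860i, Y(Ω₂)=+0.394615-0.060950i
  term(m=-3) = +0.028284+0.061249i   from Y*(Ω₁)=-0.156203+0.051360i, Y(Ω₂)=-0.047053-0.407587i
  term(m=-2) = +0.003156-0.013170i   from Y*(Ω₁)=-0.085655+0.265735i, Y(Ω₂)=-0.048362+0.003713i
  term(m=-1) = -0.048261+0.038063i   from Y*(Ω₁)=-0.100978-0.138642i, Y(Ω₂)=-0.013726-0.358096i
  term(m=+0) = +0.042492+0.000000i   from Y*(Ω₁)=-0.267816-0.000000i, Y(Ω₂)=-0.158660+0.000000i
  term(m=+1) = -0.048261-0.038063i   from Y*(Ω₁)=+0.100978-0.138642i, Y(Ω₂)=+0.013726-0.358096i
  term(m=+2) = +0.003156+0.013170i   from Y*(Ω₁)=-0.085655-0.265735i, Y(Ω₂)=-0.048362-0.003713i
  term(m=+3) = +0.028284-0.061249i   from Y*(Ω₁)=+0.156203+0.051360i, Y(Ω₂)=+0.047053-0.407587i
  term(m=+4) = +0.114496-0.058217i   from Y*(Ω₁)=+0.261130-0.187860i, Y(Ω₂)=+0.394615+0.060950i
  term(m=+5) = -0.029102-0.005821i   from Y*(Ω₁)=-0.000841+0.143771i, Y(Ω₂)=-0.039301+0.202651i
  term(m=+6) = -0.018122-0.021272i   from Y*(Ω₁)=+0.379940+0.280140i, Y(Ω₂)=-0.057641-0.013488i
Σ over m = +0.143392-0.000000i; ×(4π/13) → +0.138609-0.000000i. Real part: 0.138609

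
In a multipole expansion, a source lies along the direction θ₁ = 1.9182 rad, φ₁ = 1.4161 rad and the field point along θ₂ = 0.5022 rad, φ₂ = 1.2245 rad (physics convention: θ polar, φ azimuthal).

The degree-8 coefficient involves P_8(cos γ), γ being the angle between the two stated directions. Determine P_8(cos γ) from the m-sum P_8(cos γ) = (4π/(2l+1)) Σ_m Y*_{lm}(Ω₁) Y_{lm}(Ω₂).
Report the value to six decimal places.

0.087541

Term-by-term m-sum for l=8 (normalisation 4π/17 = 0.739198):
  [-8]  conj(Y_{8,-8})(Ω₁) = 0.10300 - 0.29756j ; Y_{8,-8}(Ω₂) = -0.00138 + 0.00054j ; Δ = 0.00002 + 0.00047j
  [-7]  conj(Y_{8,-7})(Ω₁) = 0.40285 + 0.21380j ; Y_{8,-7}(Ω₂) = -0.00711 - 0.00815j ; Δ = -0.00112 - 0.00481j
  [-6]  conj(Y_{8,-6})(Ω₁) = -0.11515 + 0.15381j ; Y_{8,-6}(Ω₂) = 0.02393 - 0.04308j ; Δ = 0.00387 + 0.00864j
  [-5]  conj(Y_{8,-5})(Ω₁) = 0.17929 + 0.18361j ; Y_{8,-5}(Ω₂) = 0.15499 + 0.02512j ; Δ = 0.02317 + 0.03296j
  [-4]  conj(Y_{8,-4})(Ω₁) = -0.24563 + 0.17490j ; Y_{8,-4}(Ω₂) = 0.06500 + 0.34615j ; Δ = -0.07651 - 0.07365j
  [-3]  conj(Y_{8,-3})(Ω₁) = 0.05646 + 0.11280j ; Y_{8,-3}(Ω₂) = -0.44488 + 0.26181j ; Δ = -0.05465 - 0.03540j
  [-2]  conj(Y_{8,-2})(Ω₁) = -0.30598 + 0.09781j ; Y_{8,-2}(Ω₂) = -0.27583 - 0.22886j ; Δ = 0.10678 + 0.04305j
  [-1]  conj(Y_{8,-1})(Ω₁) = 0.01030 + 0.06608j ; Y_{8,-1}(Ω₂) = -0.06422 + 0.17798j ; Δ = -0.01242 - 0.00241j
  [+0]  conj(Y_{8,0})(Ω₁) = -0.32245 + 0.00000j ; Y_{8,0}(Ω₂) = -0.43461 + 0.00000j ; Δ = 0.14014 + 0.00000j
  [+1]  conj(Y_{8,1})(Ω₁) = -0.01030 + 0.06608j ; Y_{8,1}(Ω₂) = 0.06422 + 0.17798j ; Δ = -0.01242 + 0.00241j
  [+2]  conj(Y_{8,2})(Ω₁) = -0.30598 - 0.09781j ; Y_{8,2}(Ω₂) = -0.27583 + 0.22886j ; Δ = 0.10678 - 0.04305j
  [+3]  conj(Y_{8,3})(Ω₁) = -0.05646 + 0.11280j ; Y_{8,3}(Ω₂) = 0.44488 + 0.26181j ; Δ = -0.05465 + 0.03540j
  [+4]  conj(Y_{8,4})(Ω₁) = -0.24563 - 0.17490j ; Y_{8,4}(Ω₂) = 0.06500 - 0.34615j ; Δ = -0.07651 + 0.07365j
  [+5]  conj(Y_{8,5})(Ω₁) = -0.17929 + 0.18361j ; Y_{8,5}(Ω₂) = -0.15499 + 0.02512j ; Δ = 0.02317 - 0.03296j
  [+6]  conj(Y_{8,6})(Ω₁) = -0.11515 - 0.15381j ; Y_{8,6}(Ω₂) = 0.02393 + 0.04308j ; Δ = 0.00387 - 0.00864j
  [+7]  conj(Y_{8,7})(Ω₁) = -0.40285 + 0.21380j ; Y_{8,7}(Ω₂) = 0.00711 - 0.00815j ; Δ = -0.00112 + 0.00481j
  [+8]  conj(Y_{8,8})(Ω₁) = 0.10300 + 0.29756j ; Y_{8,8}(Ω₂) = -0.00138 - 0.00054j ; Δ = 0.00002 - 0.00047j
Accumulated sum 0.11843 + 0.00000j; after 4π/(2l+1) scaling, 0.08754 + 0.00000j ⇒ P_8 = 0.087541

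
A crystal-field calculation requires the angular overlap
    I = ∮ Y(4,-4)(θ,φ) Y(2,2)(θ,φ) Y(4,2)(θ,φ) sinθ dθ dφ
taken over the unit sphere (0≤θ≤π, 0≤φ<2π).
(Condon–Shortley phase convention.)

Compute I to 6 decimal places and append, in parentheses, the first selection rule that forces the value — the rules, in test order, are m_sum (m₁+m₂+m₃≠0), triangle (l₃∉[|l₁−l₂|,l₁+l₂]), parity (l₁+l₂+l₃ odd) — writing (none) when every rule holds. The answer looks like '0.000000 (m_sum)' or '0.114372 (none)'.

Rules hold: Σm=0, L=10 even, 2≤4≤6.
N = 9·5·9 = 405
Δ = 2!·6!·2!/11! = 1/13860
Racah Σ t=0..2: t=0:+1/192 t=1:−1/36 t=2:+1/192 = -5/288
⇒ 3j(4 2 4; 0 0 0)² = 20/693, sgn -1
Racah Σ t=2..2: t=2:+1/2880 = 1/2880
⇒ 3j(4 2 4; -4 2 2)² = 2/165, sgn +1
4πI² = N·(3j₀)²·(3jₘ)² = 120/847
I = -1·√(0.141677/4π) = -0.10618031
No selection rule forces the value: the integral is nonzero (none).

-0.106180 (none)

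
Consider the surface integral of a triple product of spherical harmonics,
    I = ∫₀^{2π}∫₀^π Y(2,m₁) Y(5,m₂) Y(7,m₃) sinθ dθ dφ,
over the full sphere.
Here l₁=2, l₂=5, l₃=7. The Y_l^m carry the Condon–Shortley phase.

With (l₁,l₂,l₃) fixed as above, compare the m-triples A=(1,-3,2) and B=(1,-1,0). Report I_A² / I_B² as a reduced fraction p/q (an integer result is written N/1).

18/49

Shared (l₁,l₂,l₃)=(2,5,7): N and (l;000)² cancel in I_A²/I_B².
A: Δ = 0!·4!·10!/15! = 1/15015; Racah Σ t=0..0: t=0:+1/483840 = 1/483840; ⇒ 3j(2 5 7; 1 -3 2)² = 6/1001, sgn -1
B: Δ = 0!·4!·10!/15! = 1/15015; Racah Σ t=0..0: t=0:+1/103680 = 1/103680; ⇒ 3j(2 5 7; 1 -1 0)² = 7/429, sgn -1
I_A²/I_B² = (6/1001)/(7/429) = 18/49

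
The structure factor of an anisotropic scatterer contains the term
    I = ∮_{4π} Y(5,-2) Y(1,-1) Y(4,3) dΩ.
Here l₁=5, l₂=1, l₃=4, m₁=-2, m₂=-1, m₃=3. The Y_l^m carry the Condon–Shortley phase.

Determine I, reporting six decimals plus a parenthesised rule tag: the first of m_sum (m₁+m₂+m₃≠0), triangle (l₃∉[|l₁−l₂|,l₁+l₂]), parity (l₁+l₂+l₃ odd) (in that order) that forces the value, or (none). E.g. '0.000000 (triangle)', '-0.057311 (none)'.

0.085055 (none)

Rules hold: Σm=0, L=10 even, 4≤4≤6.
N = 11·3·9 = 297
Δ = 2!·8!·0!/11! = 1/495
Racah Σ t=1..1: t=1:−1/576 = -1/576
⇒ 3j(5 1 4; 0 0 0)² = 5/99, sgn -1
Racah Σ t=0..0: t=0:+1/10080 = 1/10080
⇒ 3j(5 1 4; -2 -1 3)² = 1/165, sgn -1
4πI² = N·(3j₀)²·(3jₘ)² = 1/11
I = +1·√(0.0909091/4π) = 0.08505478
No selection rule forces the value: the integral is nonzero (none).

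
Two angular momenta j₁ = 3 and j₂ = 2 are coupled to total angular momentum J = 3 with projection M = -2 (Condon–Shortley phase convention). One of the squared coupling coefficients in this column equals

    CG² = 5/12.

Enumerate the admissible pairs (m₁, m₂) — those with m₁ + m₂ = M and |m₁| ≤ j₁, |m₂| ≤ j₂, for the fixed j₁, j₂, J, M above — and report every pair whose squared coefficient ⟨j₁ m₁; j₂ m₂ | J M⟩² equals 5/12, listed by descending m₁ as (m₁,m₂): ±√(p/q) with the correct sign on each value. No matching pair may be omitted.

(-3,1): +√(5/12)

Admissible pairs with m₁+m₂ = M = -2: (-3,1), (-2,0), (-1,-1), (0,-2)
  (m₁,m₂)=(0,-2): CG² = 1/3, CG = +√(1/3)
  (m₁,m₂)=(-1,-1): CG² = 1/4, CG = −√(1/4)
  (m₁,m₂)=(-2,0): CG² = 0/1, CG = 0
  (m₁,m₂)=(-3,1): CG² = 5/12, CG = +√(5/12)   ← matches the target
Pairs with CG² = 5/12: (-3,1): +√(5/12)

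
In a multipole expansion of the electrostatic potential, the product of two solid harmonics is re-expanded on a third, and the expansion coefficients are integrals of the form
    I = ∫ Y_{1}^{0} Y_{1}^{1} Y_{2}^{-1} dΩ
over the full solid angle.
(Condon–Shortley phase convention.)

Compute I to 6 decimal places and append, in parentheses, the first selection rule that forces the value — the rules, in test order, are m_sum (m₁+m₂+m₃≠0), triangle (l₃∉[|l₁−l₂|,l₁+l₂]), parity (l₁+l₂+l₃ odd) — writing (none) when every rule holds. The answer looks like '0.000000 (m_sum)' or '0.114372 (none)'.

m-sum 0 ✓  L=4 even ✓  0≤2≤2 ✓
Π(2lᵢ+1) = 3×3×5 = 45
triangle coeff Δ(1,1,2) = 1/30
Σ_t [0,0]: t=0:+1/1 = 1/1
(3j)²=2/15 [(1 1 2; 0 0 0)], sign=+1
Σ_t [0,0]: t=0:+1/2 = 1/2
(3j)²=1/10 [(1 1 2; 0 1 -1)], sign=-1
⇒ 4πI² = 3/5
I = (-1)√(3/5/(4π)) = -0.21850969
No selection rule forces the value: the integral is nonzero (none).

-0.218510 (none)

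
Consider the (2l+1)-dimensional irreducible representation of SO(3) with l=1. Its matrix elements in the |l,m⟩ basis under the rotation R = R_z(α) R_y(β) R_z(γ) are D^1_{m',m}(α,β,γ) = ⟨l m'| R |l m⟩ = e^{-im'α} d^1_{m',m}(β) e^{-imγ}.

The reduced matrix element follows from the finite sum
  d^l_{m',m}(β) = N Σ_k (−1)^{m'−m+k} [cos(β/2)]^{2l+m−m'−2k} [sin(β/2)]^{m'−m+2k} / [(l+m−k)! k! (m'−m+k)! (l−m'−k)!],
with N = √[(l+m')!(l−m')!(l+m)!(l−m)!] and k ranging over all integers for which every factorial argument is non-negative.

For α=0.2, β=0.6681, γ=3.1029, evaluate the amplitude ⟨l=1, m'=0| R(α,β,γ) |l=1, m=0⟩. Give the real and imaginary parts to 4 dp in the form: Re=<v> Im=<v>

Re=0.7850 Im=0.0000

Split into d^1_{0,0}(β=0.6681) × two z-phases.
With c≡cos(β/2)=0.944722 and s≡sin(β/2)=0.327872, N=[1·1·1·1]^{1/2}=1.000000
Admissible k: 0..1 (factorial args all ≥0)
  k=0: (−1)^0·1.0000/(1)·0.9447^2·0.3279^0 = +0.892500
  k=1: (−1)^1·1.0000/(1)·0.9447^0·0.3279^2 = -0.107500
d^1_{0,0}(0.6681) = +0.892500 -0.107500 = +0.785000
D = (+1.000000+0.000000i)·(+0.785000)·(+1.000000+0.000000i) = +0.785000+0.000000i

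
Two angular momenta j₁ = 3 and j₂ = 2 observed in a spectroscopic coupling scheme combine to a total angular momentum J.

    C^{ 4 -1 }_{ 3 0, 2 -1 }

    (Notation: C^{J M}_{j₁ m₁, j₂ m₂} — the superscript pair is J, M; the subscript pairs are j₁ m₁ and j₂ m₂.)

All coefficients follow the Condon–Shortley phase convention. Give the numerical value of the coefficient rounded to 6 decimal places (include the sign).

+√(3/14) ≈ +0.462910

j₁+j₂−J=1  J+j₁−j₂=5  J−j₁+j₂=3  j₁+j₂+J+1=10
(j₁±m₁, j₂±m₂, J±M) = (3,3,1,3,3,5)
P² = 1944/7
sum k=0..1:
  [0] +1/24 = 1/24
  [1] −1/72 = -1/72
S = 1/36
C² = P²·S² = 3/14 ; C = +0.462910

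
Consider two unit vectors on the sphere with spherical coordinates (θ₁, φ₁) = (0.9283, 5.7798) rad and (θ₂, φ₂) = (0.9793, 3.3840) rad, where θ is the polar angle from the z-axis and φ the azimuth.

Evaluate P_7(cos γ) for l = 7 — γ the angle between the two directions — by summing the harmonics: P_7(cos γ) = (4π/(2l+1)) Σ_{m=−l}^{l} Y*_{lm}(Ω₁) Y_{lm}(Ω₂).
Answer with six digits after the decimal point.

Expand P_7 via completeness: Σ_{m} conj(Y_{7,m}) at Ω₁ times Y_{7,m} at Ω₂ —
  m=-7: (-0.097817, 0.039308) × (0.017075, 0.134736) = (-0.006966, -0.012508)  (running Σ = (-0.006966, -0.012508))
  m=-6: (-0.293047, -0.035716) × (0.039627, -0.339042) = (-0.023722, 0.097940)  (running Σ = (-0.030688, 0.085431))
  m=-5: (-0.359036, -0.258857) × (-0.154475, 0.411946) = (0.162097, -0.107917)  (running Σ = (0.131408, -0.022485))
  m=-4: (-0.129055, -0.272189) × (0.114512, -0.166963) = (-0.060224, -0.009621)  (running Σ = (0.071185, -0.032107))
  m=-3: (-0.007785, 0.128223) × (0.174757, -0.155521) = (0.018581, 0.023619)  (running Σ = (0.089766, -0.008488))
  m=-2: (-0.194679, 0.307758) × (-0.286010, 0.150655) = (0.009315, -0.117351)  (running Σ = (0.099081, -0.125839))
  m=-1: (-0.021678, 0.011938) × (-0.103783, 0.025662) = (0.001943, -0.001795)  (running Σ = (0.101024, -0.127634))
  m=0: (0.352650, -0.000000) × (0.336630, 0.000000) = (0.118713, 0.000000)  (running Σ = (0.219737, -0.127634))
  m=1: (0.021678, 0.011938) × (0.103783, 0.025662) = (0.001943, 0.001795)  (running Σ = (0.221680, -0.125839))
  m=2: (-0.194679, -0.307758) × (-0.286010, -0.150655) = (0.009315, 0.117351)  (running Σ = (0.230995, -0.008488))
  m=3: (0.007785, 0.128223) × (-0.174757, -0.155521) = (0.018581, -0.023619)  (running Σ = (0.249576, -0.032107))
  m=4: (-0.129055, 0.272189) × (0.114512, 0.166963) = (-0.060224, 0.009621)  (running Σ = (0.189352, -0.022485))
  m=5: (0.359036, -0.258857) × (0.154475, 0.411946) = (0.162097, 0.107917)  (running Σ = (0.351449, 0.085431))
  m=6: (-0.293047, 0.035716) × (0.039627, 0.339042) = (-0.023722, -0.097940)  (running Σ = (0.327727, -0.012508))
  m=7: (0.097817, 0.039308) × (-0.017075, 0.134736) = (-0.006966, 0.012508)  (running Σ = (0.320761, -0.000000))
Σ over m = (0.320761, -0.000000); ×(4π/15) → (0.268720, -0.000000). Real part: 0.268720

0.268720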